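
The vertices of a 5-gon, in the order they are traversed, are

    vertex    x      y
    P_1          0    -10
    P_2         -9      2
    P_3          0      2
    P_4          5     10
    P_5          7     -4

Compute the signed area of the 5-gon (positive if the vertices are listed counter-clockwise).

-139

Apply the surveyor's formula: 2A = Σ (x_i·y_{i+1} − x_{i+1}·y_i), indices taken mod 5.
Cross-terms: -90, -18, -10, -90, -70  ⇒  Σ = -278
Signed area = Σ/2 = -139 (negative ⇒ clockwise traversal).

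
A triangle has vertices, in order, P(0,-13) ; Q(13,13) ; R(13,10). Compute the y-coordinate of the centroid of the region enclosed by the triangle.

Apply the shoelace formula. First the cross-terms c_i = x_i·y_{i+1} − x_{i+1}·y_i:
  169, -39, -169  ⇒  2A = -39, A = -19.5.
Then Σ (y_i + y_{i+1})·c_i = -390, so ȳ = -390 / (6·(-19.5)) = 10/3.

10/3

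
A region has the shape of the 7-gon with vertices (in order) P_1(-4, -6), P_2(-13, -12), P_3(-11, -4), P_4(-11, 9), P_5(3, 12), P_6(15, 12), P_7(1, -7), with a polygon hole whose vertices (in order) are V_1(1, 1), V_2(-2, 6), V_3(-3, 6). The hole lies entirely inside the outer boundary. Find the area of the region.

351

Outer boundary:
Cross-terms: -30, -80, -143, -159, -144, -117, -34  ⇒  Σ = -707
Area = |Σ|/2 = 353.5.
Hole:
Apply the surveyor's formula: 2A = Σ (x_i·y_{i+1} − x_{i+1}·y_i), indices taken mod 3.
Σ = (8) + (6) + (-9) = 5
Area = |Σ|/2 = 2.5.
Net area = 353.5 − 2.5 = 351.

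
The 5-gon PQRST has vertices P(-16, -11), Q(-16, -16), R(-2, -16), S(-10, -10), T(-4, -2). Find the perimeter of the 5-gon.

|PQ| = √((0)² + (-5)²) = √25 = 5
|QR| = √((14)² + (0)²) = √196 = 14
|RS| = √((-8)² + (6)²) = √100 = 10
|ST| = √((6)² + (8)²) = √100 = 10
|TP| = √((-12)² + (-9)²) = √225 = 15
Perimeter = 5 + 14 + 10 + 10 + 15 = 54.

54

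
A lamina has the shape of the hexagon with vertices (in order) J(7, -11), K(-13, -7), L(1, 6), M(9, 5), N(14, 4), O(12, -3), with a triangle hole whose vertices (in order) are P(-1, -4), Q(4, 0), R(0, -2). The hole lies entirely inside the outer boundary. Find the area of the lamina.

Outer boundary:
J→K: (7)(-7) − (-13)(-11) = -192
K→L: (-13)(6) − (1)(-7) = -71
L→M: (1)(5) − (9)(6) = -49
M→N: (9)(4) − (14)(5) = -34
N→O: (14)(-3) − (12)(4) = -90
O→J: (12)(-11) − (7)(-3) = -111
Σ = -547
Area = |Σ|/2 = 273.5.
Hole:
Apply the surveyor's formula: 2A = Σ (x_i·y_{i+1} − x_{i+1}·y_i), indices taken mod 3.
P→Q: (-1)(0) − (4)(-4) = 16
Q→R: (4)(-2) − (0)(0) = -8
R→P: (0)(-4) − (-1)(-2) = -2
Σ = 6
Area = |Σ|/2 = 3.
Net area = 273.5 − 3 = 270.5.

270.5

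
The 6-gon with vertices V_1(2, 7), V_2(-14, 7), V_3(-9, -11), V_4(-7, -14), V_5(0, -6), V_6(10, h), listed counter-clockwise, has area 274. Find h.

The doubled signed area Σ (x_i y_{i+1} − x_{i+1} y_i) is linear in h.
With h=0 it equals 550; the coefficient of h is -2 (from the two edges through V_6).
So -2·h + 550 = 2·274 = 548 ⇒ h = 1.

1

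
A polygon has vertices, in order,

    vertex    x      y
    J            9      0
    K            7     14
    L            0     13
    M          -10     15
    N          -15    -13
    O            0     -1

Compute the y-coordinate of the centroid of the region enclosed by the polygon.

Apply the shoelace formula. First the cross-terms c_i = x_i·y_{i+1} − x_{i+1}·y_i:
  126, 91, 130, 355, 15, 9  ⇒  2A = 726, A = 363.
Then Σ (y_i + y_{i+1})·c_i = 8352, so ȳ = 8352 / (6·363) = 464/121.

464/121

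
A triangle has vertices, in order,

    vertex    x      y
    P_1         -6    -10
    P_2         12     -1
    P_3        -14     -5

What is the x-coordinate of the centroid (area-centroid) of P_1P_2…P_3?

-8/3

Apply Gauss's area formula. First the cross-terms c_i = x_i·y_{i+1} − x_{i+1}·y_i:
  126, -74, 110  ⇒  2A = 162, A = 81.
Then Σ (x_i + x_{i+1})·c_i = -1296, so x̄ = -1296 / (6·81) = -8/3.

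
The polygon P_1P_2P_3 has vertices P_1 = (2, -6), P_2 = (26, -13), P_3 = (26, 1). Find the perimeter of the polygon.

64

|P_1P_2| = √((24)² + (-7)²) = √625 = 25
|P_2P_3| = √((0)² + (14)²) = √196 = 14
|P_3P_1| = √((-24)² + (-7)²) = √625 = 25
Perimeter = 25 + 14 + 25 = 64.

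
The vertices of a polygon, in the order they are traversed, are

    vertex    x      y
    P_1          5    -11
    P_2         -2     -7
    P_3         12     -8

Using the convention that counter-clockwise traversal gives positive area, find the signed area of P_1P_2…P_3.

-24.5

Cross-terms: -57, 100, -92  ⇒  Σ = -49
Signed area = Σ/2 = -24.5 (negative ⇒ clockwise traversal).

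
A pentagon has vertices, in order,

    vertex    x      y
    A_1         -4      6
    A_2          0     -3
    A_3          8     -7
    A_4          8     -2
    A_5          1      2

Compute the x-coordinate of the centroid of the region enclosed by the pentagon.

226/81

Apply the shoelace (surveyor's) formula. First the cross-terms c_i = x_i·y_{i+1} − x_{i+1}·y_i:
  12, 24, 40, 18, 14  ⇒  2A = 108, A = 54.
Then Σ (x_i + x_{i+1})·c_i = 904, so x̄ = 904 / (6·54) = 226/81.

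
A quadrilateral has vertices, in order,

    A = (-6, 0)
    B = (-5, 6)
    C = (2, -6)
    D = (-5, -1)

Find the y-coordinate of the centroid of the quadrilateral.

-1/12

Apply the surveyor's formula. First the cross-terms c_i = x_i·y_{i+1} − x_{i+1}·y_i:
  -36, 18, -32, -6  ⇒  2A = -56, A = -28.
Then Σ (y_i + y_{i+1})·c_i = 14, so ȳ = 14 / (6·(-28)) = -1/12.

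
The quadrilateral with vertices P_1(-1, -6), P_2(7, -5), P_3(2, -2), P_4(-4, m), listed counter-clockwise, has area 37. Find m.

The doubled signed area Σ (x_i y_{i+1} − x_{i+1} y_i) is linear in m.
With m=0 it equals 59; the coefficient of m is 3 (from the two edges through P_4).
So 3·m + 59 = 2·37 = 74 ⇒ m = 5.

5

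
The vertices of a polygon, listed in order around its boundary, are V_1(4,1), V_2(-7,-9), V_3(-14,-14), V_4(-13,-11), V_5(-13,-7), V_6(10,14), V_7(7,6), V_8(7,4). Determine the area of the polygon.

155

Cross-terms: -29, -28, -28, -52, -112, -38, -14, -9  ⇒  Σ = -310
Area = |Σ|/2 = 155.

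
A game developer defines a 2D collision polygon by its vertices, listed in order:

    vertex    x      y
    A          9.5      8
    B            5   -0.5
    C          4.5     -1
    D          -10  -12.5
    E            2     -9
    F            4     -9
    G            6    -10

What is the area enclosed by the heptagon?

Apply the shoelace formula: 2A = Σ (x_i·y_{i+1} − x_{i+1}·y_i), indices taken mod 7.
Σ = (-44.75) + (-2.75) + (-66.25) + (115) + (18) + (14) + (143) = 176.25
Area = |Σ|/2 = 88.125.

88.125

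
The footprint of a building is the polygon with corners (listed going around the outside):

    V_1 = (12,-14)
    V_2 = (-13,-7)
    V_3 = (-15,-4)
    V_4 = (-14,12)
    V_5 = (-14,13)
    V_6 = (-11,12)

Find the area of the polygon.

Apply the shoelace formula: 2A = Σ (x_i·y_{i+1} − x_{i+1}·y_i), indices taken mod 6.
Cross-terms: -266, -53, -236, -14, -25, 10  ⇒  Σ = -584
Area = |Σ|/2 = 292.

292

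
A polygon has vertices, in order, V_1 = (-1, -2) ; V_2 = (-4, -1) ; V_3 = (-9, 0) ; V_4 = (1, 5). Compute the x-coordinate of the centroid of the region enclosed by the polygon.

-256/87

Apply Gauss's area formula. First the cross-terms c_i = x_i·y_{i+1} − x_{i+1}·y_i:
  -7, -9, -45, 3  ⇒  2A = -58, A = -29.
Then Σ (x_i + x_{i+1})·c_i = 512, so x̄ = 512 / (6·(-29)) = -256/87.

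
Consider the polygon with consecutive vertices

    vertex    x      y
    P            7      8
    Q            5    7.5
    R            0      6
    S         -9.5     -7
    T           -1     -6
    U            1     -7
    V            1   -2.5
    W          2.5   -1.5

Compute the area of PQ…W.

101.125

Apply the shoelace (surveyor's) formula: 2A = Σ (x_i·y_{i+1} − x_{i+1}·y_i), indices taken mod 8.
Cross-terms: 12.5, 30, 57, 50, 13, 4.5, 4.75, 30.5  ⇒  Σ = 202.25
Area = |Σ|/2 = 101.125.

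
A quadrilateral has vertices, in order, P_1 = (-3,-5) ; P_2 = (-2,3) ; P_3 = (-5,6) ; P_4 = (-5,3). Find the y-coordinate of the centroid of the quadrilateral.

4/3

Apply Gauss's area formula. First the cross-terms c_i = x_i·y_{i+1} − x_{i+1}·y_i:
  -19, 3, 15, 34  ⇒  2A = 33, A = 16.5.
Then Σ (y_i + y_{i+1})·c_i = 132, so ȳ = 132 / (6·16.5) = 4/3.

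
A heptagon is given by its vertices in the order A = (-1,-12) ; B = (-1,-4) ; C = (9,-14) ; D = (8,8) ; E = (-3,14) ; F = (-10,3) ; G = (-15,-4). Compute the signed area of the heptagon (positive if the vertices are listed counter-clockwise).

Cross-terms: -8, 50, 184, 136, 131, 85, 176  ⇒  Σ = 754
Signed area = Σ/2 = 377 (positive ⇒ counter-clockwise traversal).

377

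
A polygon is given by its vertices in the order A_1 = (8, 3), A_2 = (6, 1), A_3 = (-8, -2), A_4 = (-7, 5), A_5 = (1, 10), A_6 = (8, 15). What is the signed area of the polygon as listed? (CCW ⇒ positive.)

-152

Apply Gauss's area formula: 2A = Σ (x_i·y_{i+1} − x_{i+1}·y_i), indices taken mod 6.
A_1→A_2: (8)(1) − (6)(3) = -10
A_2→A_3: (6)(-2) − (-8)(1) = -4
A_3→A_4: (-8)(5) − (-7)(-2) = -54
A_4→A_5: (-7)(10) − (1)(5) = -75
A_5→A_6: (1)(15) − (8)(10) = -65
A_6→A_1: (8)(3) − (8)(15) = -96
Σ = -304
Signed area = Σ/2 = -152 (negative ⇒ clockwise traversal).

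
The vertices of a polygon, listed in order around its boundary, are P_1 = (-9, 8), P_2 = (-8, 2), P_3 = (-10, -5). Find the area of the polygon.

9.5

Apply the shoelace (surveyor's) formula: 2A = Σ (x_i·y_{i+1} − x_{i+1}·y_i), indices taken mod 3.
Cross-terms: 46, 60, -125  ⇒  Σ = -19
Area = |Σ|/2 = 9.5.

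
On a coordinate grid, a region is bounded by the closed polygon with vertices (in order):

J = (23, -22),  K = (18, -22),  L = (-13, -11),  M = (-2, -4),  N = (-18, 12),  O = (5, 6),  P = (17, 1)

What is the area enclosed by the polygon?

661

Apply Gauss's area formula: 2A = Σ (x_i·y_{i+1} − x_{i+1}·y_i), indices taken mod 7.
J→K: (23)(-22) − (18)(-22) = -110
K→L: (18)(-11) − (-13)(-22) = -484
L→M: (-13)(-4) − (-2)(-11) = 30
M→N: (-2)(12) − (-18)(-4) = -96
N→O: (-18)(6) − (5)(12) = -168
O→P: (5)(1) − (17)(6) = -97
P→J: (17)(-22) − (23)(1) = -397
Σ = -1322
Area = |Σ|/2 = 661.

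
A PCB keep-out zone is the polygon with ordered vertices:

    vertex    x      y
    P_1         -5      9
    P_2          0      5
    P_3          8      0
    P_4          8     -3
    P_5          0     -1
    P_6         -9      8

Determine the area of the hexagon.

Apply the shoelace formula: 2A = Σ (x_i·y_{i+1} − x_{i+1}·y_i), indices taken mod 6.
Cross-terms: -25, -40, -24, -8, -9, -41  ⇒  Σ = -147
Area = |Σ|/2 = 73.5.

73.5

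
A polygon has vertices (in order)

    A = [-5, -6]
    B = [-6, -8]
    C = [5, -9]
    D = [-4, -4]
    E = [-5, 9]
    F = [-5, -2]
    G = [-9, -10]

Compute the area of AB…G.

Apply the shoelace formula: 2A = Σ (x_i·y_{i+1} − x_{i+1}·y_i), indices taken mod 7.
A→B: (-5)(-8) − (-6)(-6) = 4
B→C: (-6)(-9) − (5)(-8) = 94
C→D: (5)(-4) − (-4)(-9) = -56
D→E: (-4)(9) − (-5)(-4) = -56
E→F: (-5)(-2) − (-5)(9) = 55
F→G: (-5)(-10) − (-9)(-2) = 32
G→A: (-9)(-6) − (-5)(-10) = 4
Σ = 77
Area = |Σ|/2 = 38.5.

38.5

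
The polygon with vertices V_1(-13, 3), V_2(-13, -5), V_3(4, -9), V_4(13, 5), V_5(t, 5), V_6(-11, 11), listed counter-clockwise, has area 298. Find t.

-2

The doubled signed area Σ (x_i y_{i+1} − x_{i+1} y_i) is linear in t.
With t=0 it equals 608; the coefficient of t is 6 (from the two edges through V_5).
So 6·t + 608 = 2·298 = 596 ⇒ t = -2.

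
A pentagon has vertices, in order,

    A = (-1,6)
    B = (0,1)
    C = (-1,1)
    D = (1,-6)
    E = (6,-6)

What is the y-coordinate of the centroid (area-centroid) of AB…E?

-2

Apply the shoelace formula. First the cross-terms c_i = x_i·y_{i+1} − x_{i+1}·y_i:
  -1, 1, 5, 30, 30  ⇒  2A = 65, A = 32.5.
Then Σ (y_i + y_{i+1})·c_i = -390, so ȳ = -390 / (6·32.5) = -2.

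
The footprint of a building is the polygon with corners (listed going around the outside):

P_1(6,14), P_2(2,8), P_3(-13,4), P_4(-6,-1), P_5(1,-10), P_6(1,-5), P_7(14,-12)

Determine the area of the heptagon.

280.5

Cross-terms: 20, 112, 37, 61, 5, 58, 268  ⇒  Σ = 561
Area = |Σ|/2 = 280.5.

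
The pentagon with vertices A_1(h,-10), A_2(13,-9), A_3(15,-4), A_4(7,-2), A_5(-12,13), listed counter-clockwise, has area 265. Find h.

Write out the shoelace sum; only the two edges meeting at A_1 involve h:
2·Area = [((-12)·(-10) − h·13) + (h·(-9) − 13·(-10))] + 148
       = -22·h + 398 = 530
⇒ h = -6.

-6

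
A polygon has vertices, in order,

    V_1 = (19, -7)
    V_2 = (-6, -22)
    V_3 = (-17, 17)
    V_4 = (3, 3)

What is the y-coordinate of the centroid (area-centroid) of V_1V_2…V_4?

Apply the surveyor's formula. First the cross-terms c_i = x_i·y_{i+1} − x_{i+1}·y_i:
  -460, -476, -102, -78  ⇒  2A = -1116, A = -558.
Then Σ (y_i + y_{i+1})·c_i = 13992, so ȳ = 13992 / (6·(-558)) = -1166/279.

-1166/279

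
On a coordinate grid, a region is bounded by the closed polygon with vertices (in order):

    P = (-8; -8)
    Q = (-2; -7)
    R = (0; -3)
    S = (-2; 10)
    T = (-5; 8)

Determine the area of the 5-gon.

Apply the shoelace formula: 2A = Σ (x_i·y_{i+1} − x_{i+1}·y_i), indices taken mod 5.
Σ = (40) + (6) + (-6) + (34) + (104) = 178
Area = |Σ|/2 = 89.

89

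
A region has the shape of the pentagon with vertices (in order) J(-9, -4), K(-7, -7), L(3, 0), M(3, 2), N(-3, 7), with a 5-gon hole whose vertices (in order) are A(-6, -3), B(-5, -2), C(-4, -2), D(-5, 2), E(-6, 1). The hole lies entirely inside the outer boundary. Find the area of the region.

76

Outer boundary:
Apply the surveyor's formula: 2A = Σ (x_i·y_{i+1} − x_{i+1}·y_i), indices taken mod 5.
J→K: (-9)(-7) − (-7)(-4) = 35
K→L: (-7)(0) − (3)(-7) = 21
L→M: (3)(2) − (3)(0) = 6
M→N: (3)(7) − (-3)(2) = 27
N→J: (-3)(-4) − (-9)(7) = 75
Σ = 164
Area = |Σ|/2 = 82.
Hole:
Apply Gauss's area formula: 2A = Σ (x_i·y_{i+1} − x_{i+1}·y_i), indices taken mod 5.
Cross-terms: -3, 2, -18, 7, 24  ⇒  Σ = 12
Area = |Σ|/2 = 6.
Net area = 82 − 6 = 76.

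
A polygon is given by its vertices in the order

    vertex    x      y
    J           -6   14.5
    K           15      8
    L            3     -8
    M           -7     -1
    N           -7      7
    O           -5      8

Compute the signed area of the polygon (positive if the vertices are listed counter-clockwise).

Apply the shoelace (surveyor's) formula: 2A = Σ (x_i·y_{i+1} − x_{i+1}·y_i), indices taken mod 6.
Σ = (-265.5) + (-144) + (-59) + (-56) + (-21) + (-24.5) = -570
Signed area = Σ/2 = -285 (negative ⇒ clockwise traversal).

-285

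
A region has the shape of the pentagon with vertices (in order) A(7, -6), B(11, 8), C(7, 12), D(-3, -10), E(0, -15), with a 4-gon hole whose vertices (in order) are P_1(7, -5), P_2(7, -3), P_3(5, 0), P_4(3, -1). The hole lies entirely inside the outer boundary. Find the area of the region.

149

Outer boundary:
Apply the surveyor's formula: 2A = Σ (x_i·y_{i+1} − x_{i+1}·y_i), indices taken mod 5.
Σ = (122) + (76) + (-34) + (45) + (105) = 314
Area = |Σ|/2 = 157.
Hole:
P_1→P_2: (7)(-3) − (7)(-5) = 14
P_2→P_3: (7)(0) − (5)(-3) = 15
P_3→P_4: (5)(-1) − (3)(0) = -5
P_4→P_1: (3)(-5) − (7)(-1) = -8
Σ = 16
Area = |Σ|/2 = 8.
Net area = 157 − 8 = 149.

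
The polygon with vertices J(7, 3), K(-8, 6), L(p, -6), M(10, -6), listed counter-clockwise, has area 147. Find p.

The doubled signed area Σ (x_i y_{i+1} − x_{i+1} y_i) is linear in p.
With p=0 it equals 246; the coefficient of p is -12 (from the two edges through L).
So -12·p + 246 = 2·147 = 294 ⇒ p = -4.

-4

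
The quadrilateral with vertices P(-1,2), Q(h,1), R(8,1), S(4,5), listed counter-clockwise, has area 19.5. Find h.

1

Write out the shoelace sum; only the two edges meeting at Q involve h:
2·Area = [((-1)·1 − h·2) + (h·1 − 8·1)] + 49
       = -1·h + 40 = 39
⇒ h = 1.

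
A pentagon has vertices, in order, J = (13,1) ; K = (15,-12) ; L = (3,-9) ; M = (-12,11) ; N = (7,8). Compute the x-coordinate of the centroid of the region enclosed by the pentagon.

Apply Gauss's area formula. First the cross-terms c_i = x_i·y_{i+1} − x_{i+1}·y_i:
  -171, -99, -75, -173, -97  ⇒  2A = -615, A = -307.5.
Then Σ (x_i + x_{i+1})·c_i = -6970, so x̄ = -6970 / (6·(-307.5)) = 34/9.

34/9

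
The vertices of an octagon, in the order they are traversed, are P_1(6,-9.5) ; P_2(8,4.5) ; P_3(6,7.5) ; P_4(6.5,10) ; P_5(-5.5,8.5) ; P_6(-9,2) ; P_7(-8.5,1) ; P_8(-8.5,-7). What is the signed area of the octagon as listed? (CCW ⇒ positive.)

260.875

Σ = (103) + (33) + (11.25) + (110.25) + (65.5) + (8) + (68) + (122.75) = 521.75
Signed area = Σ/2 = 260.875 (positive ⇒ counter-clockwise traversal).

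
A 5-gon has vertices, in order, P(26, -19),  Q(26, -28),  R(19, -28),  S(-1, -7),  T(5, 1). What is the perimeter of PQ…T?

|PQ| = √((0)² + (-9)²) = √81 = 9
|QR| = √((-7)² + (0)²) = √49 = 7
|RS| = √((-20)² + (21)²) = √841 = 29
|ST| = √((6)² + (8)²) = √100 = 10
|TP| = √((21)² + (-20)²) = √841 = 29
Perimeter = 9 + 7 + 29 + 10 + 29 = 84.

84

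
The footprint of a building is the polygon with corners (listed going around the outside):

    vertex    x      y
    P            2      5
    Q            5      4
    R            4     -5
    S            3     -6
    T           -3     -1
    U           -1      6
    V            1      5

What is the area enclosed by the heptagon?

61.5

Apply the shoelace formula: 2A = Σ (x_i·y_{i+1} − x_{i+1}·y_i), indices taken mod 7.
Σ = (-17) + (-41) + (-9) + (-21) + (-19) + (-11) + (-5) = -123
Area = |Σ|/2 = 61.5.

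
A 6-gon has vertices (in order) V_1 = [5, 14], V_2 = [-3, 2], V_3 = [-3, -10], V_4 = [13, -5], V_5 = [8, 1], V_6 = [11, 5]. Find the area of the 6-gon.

Apply the surveyor's formula: 2A = Σ (x_i·y_{i+1} − x_{i+1}·y_i), indices taken mod 6.
V_1→V_2: (5)(2) − (-3)(14) = 52
V_2→V_3: (-3)(-10) − (-3)(2) = 36
V_3→V_4: (-3)(-5) − (13)(-10) = 145
V_4→V_5: (13)(1) − (8)(-5) = 53
V_5→V_6: (8)(5) − (11)(1) = 29
V_6→V_1: (11)(14) − (5)(5) = 129
Σ = 444
Area = |Σ|/2 = 222.

222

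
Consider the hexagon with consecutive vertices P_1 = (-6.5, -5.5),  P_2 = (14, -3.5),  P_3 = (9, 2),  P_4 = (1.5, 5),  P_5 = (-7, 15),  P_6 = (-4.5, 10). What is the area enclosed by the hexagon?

Apply the shoelace (surveyor's) formula: 2A = Σ (x_i·y_{i+1} − x_{i+1}·y_i), indices taken mod 6.
Σ = (99.75) + (59.5) + (42) + (57.5) + (-2.5) + (89.75) = 346
Area = |Σ|/2 = 173.

173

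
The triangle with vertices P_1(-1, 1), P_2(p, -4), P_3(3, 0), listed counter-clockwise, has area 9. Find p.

1

Write out the shoelace sum; only the two edges meeting at P_2 involve p:
2·Area = [((-1)·(-4) − p·1) + (p·0 − 3·(-4))] + 3
       = -1·p + 19 = 18
⇒ p = 1.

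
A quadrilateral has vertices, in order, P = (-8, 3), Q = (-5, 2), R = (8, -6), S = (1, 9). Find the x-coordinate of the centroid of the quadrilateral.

Apply Gauss's area formula. First the cross-terms c_i = x_i·y_{i+1} − x_{i+1}·y_i:
  -1, 14, 78, 75  ⇒  2A = 166, A = 83.
Then Σ (x_i + x_{i+1})·c_i = 232, so x̄ = 232 / (6·83) = 116/249.

116/249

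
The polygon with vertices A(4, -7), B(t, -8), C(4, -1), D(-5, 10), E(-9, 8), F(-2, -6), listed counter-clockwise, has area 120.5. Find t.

Write out the shoelace sum; only the two edges meeting at B involve t:
2·Area = [(4·(-8) − t·(-7)) + (t·(-1) − 4·(-8))] + 193
       = 6·t + 193 = 241
⇒ t = 8.

8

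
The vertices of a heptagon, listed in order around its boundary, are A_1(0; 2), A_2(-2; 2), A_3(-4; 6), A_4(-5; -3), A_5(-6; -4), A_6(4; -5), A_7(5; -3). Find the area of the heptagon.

56.5

Apply the surveyor's formula: 2A = Σ (x_i·y_{i+1} − x_{i+1}·y_i), indices taken mod 7.
Σ = (4) + (-4) + (42) + (2) + (46) + (13) + (10) = 113
Area = |Σ|/2 = 56.5.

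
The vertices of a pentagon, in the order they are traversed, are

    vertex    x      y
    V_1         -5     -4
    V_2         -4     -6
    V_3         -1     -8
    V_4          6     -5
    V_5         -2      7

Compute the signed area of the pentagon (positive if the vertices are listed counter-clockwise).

84

Σ = (14) + (26) + (53) + (32) + (43) = 168
Signed area = Σ/2 = 84 (positive ⇒ counter-clockwise traversal).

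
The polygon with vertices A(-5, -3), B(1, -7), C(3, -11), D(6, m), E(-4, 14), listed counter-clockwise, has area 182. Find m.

The doubled signed area Σ (x_i y_{i+1} − x_{i+1} y_i) is linear in m.
With m=0 it equals 280; the coefficient of m is 7 (from the two edges through D).
So 7·m + 280 = 2·182 = 364 ⇒ m = 12.

12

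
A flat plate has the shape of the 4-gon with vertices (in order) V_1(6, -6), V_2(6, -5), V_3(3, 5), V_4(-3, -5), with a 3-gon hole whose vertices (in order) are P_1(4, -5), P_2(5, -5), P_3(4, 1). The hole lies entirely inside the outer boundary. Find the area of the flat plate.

Outer boundary:
Cross-terms: 6, 45, 0, 48  ⇒  Σ = 99
Area = |Σ|/2 = 49.5.
Hole:
Apply the shoelace (surveyor's) formula: 2A = Σ (x_i·y_{i+1} − x_{i+1}·y_i), indices taken mod 3.
Σ = (5) + (25) + (-24) = 6
Area = |Σ|/2 = 3.
Net area = 49.5 − 3 = 46.5.

46.5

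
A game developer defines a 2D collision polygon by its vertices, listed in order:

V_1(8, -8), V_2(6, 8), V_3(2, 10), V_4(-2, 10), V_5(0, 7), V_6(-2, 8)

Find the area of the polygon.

Apply Gauss's area formula: 2A = Σ (x_i·y_{i+1} − x_{i+1}·y_i), indices taken mod 6.
V_1→V_2: (8)(8) − (6)(-8) = 112
V_2→V_3: (6)(10) − (2)(8) = 44
V_3→V_4: (2)(10) − (-2)(10) = 40
V_4→V_5: (-2)(7) − (0)(10) = -14
V_5→V_6: (0)(8) − (-2)(7) = 14
V_6→V_1: (-2)(-8) − (8)(8) = -48
Σ = 148
Area = |Σ|/2 = 74.

74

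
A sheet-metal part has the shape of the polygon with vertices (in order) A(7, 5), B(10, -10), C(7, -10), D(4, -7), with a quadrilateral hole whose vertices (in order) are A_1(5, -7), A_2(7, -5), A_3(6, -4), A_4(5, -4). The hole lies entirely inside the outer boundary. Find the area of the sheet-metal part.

Outer boundary:
Σ = (-120) + (-30) + (-9) + (69) = -90
Area = |Σ|/2 = 45.
Hole:
Apply the shoelace (surveyor's) formula: 2A = Σ (x_i·y_{i+1} − x_{i+1}·y_i), indices taken mod 4.
Σ = (24) + (2) + (-4) + (-15) = 7
Area = |Σ|/2 = 3.5.
Net area = 45 − 3.5 = 41.5.

41.5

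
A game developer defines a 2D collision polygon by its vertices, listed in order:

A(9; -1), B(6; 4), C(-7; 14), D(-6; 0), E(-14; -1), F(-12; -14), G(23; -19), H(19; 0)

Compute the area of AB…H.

Apply the shoelace (surveyor's) formula: 2A = Σ (x_i·y_{i+1} − x_{i+1}·y_i), indices taken mod 8.
A→B: (9)(4) − (6)(-1) = 42
B→C: (6)(14) − (-7)(4) = 112
C→D: (-7)(0) − (-6)(14) = 84
D→E: (-6)(-1) − (-14)(0) = 6
E→F: (-14)(-14) − (-12)(-1) = 184
F→G: (-12)(-19) − (23)(-14) = 550
G→H: (23)(0) − (19)(-19) = 361
H→A: (19)(-1) − (9)(0) = -19
Σ = 1320
Area = |Σ|/2 = 660.

660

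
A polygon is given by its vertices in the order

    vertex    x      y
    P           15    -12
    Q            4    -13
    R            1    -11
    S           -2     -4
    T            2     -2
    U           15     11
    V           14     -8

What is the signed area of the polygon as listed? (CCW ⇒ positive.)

-231

Apply Gauss's area formula: 2A = Σ (x_i·y_{i+1} − x_{i+1}·y_i), indices taken mod 7.
Σ = (-147) + (-31) + (-26) + (12) + (52) + (-274) + (-48) = -462
Signed area = Σ/2 = -231 (negative ⇒ clockwise traversal).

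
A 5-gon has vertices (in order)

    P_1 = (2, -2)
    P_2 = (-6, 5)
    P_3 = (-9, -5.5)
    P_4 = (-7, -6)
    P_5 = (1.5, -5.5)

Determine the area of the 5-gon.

73.5

Cross-terms: -2, 78, 15.5, 47.5, 8  ⇒  Σ = 147
Area = |Σ|/2 = 73.5.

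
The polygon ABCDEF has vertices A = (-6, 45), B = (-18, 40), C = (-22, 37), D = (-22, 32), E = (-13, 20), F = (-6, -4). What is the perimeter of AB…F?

112

|AB| = √((-12)² + (-5)²) = √169 = 13
|BC| = √((-4)² + (-3)²) = √25 = 5
|CD| = √((0)² + (-5)²) = √25 = 5
|DE| = √((9)² + (-12)²) = √225 = 15
|EF| = √((7)² + (-24)²) = √625 = 25
|FA| = √((0)² + (49)²) = √2401 = 49
Perimeter = 13 + 5 + 5 + 15 + 25 + 49 = 112.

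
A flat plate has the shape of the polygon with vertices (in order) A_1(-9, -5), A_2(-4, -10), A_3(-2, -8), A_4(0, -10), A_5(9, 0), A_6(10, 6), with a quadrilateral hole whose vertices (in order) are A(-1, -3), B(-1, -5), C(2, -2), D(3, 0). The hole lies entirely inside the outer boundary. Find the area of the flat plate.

119.5

Outer boundary:
Cross-terms: 70, 12, 20, 90, 54, 4  ⇒  Σ = 250
Area = |Σ|/2 = 125.
Hole:
A→B: (-1)(-5) − (-1)(-3) = 2
B→C: (-1)(-2) − (2)(-5) = 12
C→D: (2)(0) − (3)(-2) = 6
D→A: (3)(-3) − (-1)(0) = -9
Σ = 11
Area = |Σ|/2 = 5.5.
Net area = 125 − 5.5 = 119.5.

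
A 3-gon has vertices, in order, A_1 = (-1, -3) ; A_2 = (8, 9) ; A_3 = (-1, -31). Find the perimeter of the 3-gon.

|A_1A_2| = √((9)² + (12)²) = √225 = 15
|A_2A_3| = √((-9)² + (-40)²) = √1681 = 41
|A_3A_1| = √((0)² + (28)²) = √784 = 28
Perimeter = 15 + 41 + 28 = 84.

84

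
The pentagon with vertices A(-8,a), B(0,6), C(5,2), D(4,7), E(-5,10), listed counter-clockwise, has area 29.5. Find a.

The doubled signed area Σ (x_i y_{i+1} − x_{i+1} y_i) is linear in a.
With a=0 it equals 104; the coefficient of a is -5 (from the two edges through A).
So -5·a + 104 = 2·29.5 = 59 ⇒ a = 9.

9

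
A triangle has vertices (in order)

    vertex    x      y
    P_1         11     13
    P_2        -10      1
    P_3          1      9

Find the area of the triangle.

Σ = (141) + (-91) + (-86) = -36
Area = |Σ|/2 = 18.

18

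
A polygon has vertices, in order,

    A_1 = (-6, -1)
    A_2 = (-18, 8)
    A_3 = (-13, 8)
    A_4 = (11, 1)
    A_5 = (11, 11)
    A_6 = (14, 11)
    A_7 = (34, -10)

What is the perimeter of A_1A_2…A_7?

128

|A_1A_2| = √((-12)² + (9)²) = √225 = 15
|A_2A_3| = √((5)² + (0)²) = √25 = 5
|A_3A_4| = √((24)² + (-7)²) = √625 = 25
|A_4A_5| = √((0)² + (10)²) = √100 = 10
|A_5A_6| = √((3)² + (0)²) = √9 = 3
|A_6A_7| = √((20)² + (-21)²) = √841 = 29
|A_7A_1| = √((-40)² + (9)²) = √1681 = 41
Perimeter = 15 + 5 + 25 + 10 + 3 + 29 + 41 = 128.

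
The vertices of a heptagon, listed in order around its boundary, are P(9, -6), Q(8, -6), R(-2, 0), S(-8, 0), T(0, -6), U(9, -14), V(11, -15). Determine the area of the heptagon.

86

Apply Gauss's area formula: 2A = Σ (x_i·y_{i+1} − x_{i+1}·y_i), indices taken mod 7.
Cross-terms: -6, -12, 0, 48, 54, 19, 69  ⇒  Σ = 172
Area = |Σ|/2 = 86.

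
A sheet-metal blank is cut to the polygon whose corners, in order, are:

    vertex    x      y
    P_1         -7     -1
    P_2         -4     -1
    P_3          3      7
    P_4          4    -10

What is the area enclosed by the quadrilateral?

Apply the shoelace (surveyor's) formula: 2A = Σ (x_i·y_{i+1} − x_{i+1}·y_i), indices taken mod 4.
P_1→P_2: (-7)(-1) − (-4)(-1) = 3
P_2→P_3: (-4)(7) − (3)(-1) = -25
P_3→P_4: (3)(-10) − (4)(7) = -58
P_4→P_1: (4)(-1) − (-7)(-10) = -74
Σ = -154
Area = |Σ|/2 = 77.

77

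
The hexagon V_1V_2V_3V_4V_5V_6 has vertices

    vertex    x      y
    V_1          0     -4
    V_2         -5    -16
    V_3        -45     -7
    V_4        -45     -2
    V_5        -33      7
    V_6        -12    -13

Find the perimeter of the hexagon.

118

|V_1V_2| = √((-5)² + (-12)²) = √169 = 13
|V_2V_3| = √((-40)² + (9)²) = √1681 = 41
|V_3V_4| = √((0)² + (5)²) = √25 = 5
|V_4V_5| = √((12)² + (9)²) = √225 = 15
|V_5V_6| = √((21)² + (-20)²) = √841 = 29
|V_6V_1| = √((12)² + (9)²) = √225 = 15
Perimeter = 13 + 41 + 5 + 15 + 29 + 15 = 118.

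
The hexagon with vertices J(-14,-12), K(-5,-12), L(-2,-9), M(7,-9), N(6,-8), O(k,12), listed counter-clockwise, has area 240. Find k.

Write out the shoelace sum; only the two edges meeting at O involve k:
2·Area = [(6·12 − k·(-8)) + (k·(-12) − (-14)·12)] + 208
       = -4·k + 448 = 480
⇒ k = -8.

-8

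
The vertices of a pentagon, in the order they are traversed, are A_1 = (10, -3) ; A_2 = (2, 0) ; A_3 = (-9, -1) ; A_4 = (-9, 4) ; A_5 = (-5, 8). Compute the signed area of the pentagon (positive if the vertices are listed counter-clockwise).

Apply the surveyor's formula: 2A = Σ (x_i·y_{i+1} − x_{i+1}·y_i), indices taken mod 5.
A_1→A_2: (10)(0) − (2)(-3) = 6
A_2→A_3: (2)(-1) − (-9)(0) = -2
A_3→A_4: (-9)(4) − (-9)(-1) = -45
A_4→A_5: (-9)(8) − (-5)(4) = -52
A_5→A_1: (-5)(-3) − (10)(8) = -65
Σ = -158
Signed area = Σ/2 = -79 (negative ⇒ clockwise traversal).

-79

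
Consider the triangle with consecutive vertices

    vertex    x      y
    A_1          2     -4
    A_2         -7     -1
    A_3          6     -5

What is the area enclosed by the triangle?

A_1→A_2: (2)(-1) − (-7)(-4) = -30
A_2→A_3: (-7)(-5) − (6)(-1) = 41
A_3→A_1: (6)(-4) − (2)(-5) = -14
Σ = -3
Area = |Σ|/2 = 1.5.

1.5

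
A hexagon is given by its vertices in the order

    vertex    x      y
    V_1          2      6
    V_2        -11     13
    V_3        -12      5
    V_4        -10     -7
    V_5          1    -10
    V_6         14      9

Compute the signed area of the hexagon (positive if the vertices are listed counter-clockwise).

324.5

Apply the shoelace (surveyor's) formula: 2A = Σ (x_i·y_{i+1} − x_{i+1}·y_i), indices taken mod 6.
Σ = (92) + (101) + (134) + (107) + (149) + (66) = 649
Signed area = Σ/2 = 324.5 (positive ⇒ counter-clockwise traversal).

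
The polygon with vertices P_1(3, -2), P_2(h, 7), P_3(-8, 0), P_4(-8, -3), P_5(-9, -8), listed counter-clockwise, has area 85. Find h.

Write out the shoelace sum; only the two edges meeting at P_2 involve h:
2·Area = [(3·7 − h·(-2)) + (h·0 − (-8)·7)] + 103
       = 2·h + 180 = 170
⇒ h = -5.

-5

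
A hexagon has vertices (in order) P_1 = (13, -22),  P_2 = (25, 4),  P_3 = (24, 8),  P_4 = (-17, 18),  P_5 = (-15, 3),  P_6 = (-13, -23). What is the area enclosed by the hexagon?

1231

Σ = (602) + (104) + (568) + (219) + (384) + (585) = 2462
Area = |Σ|/2 = 1231.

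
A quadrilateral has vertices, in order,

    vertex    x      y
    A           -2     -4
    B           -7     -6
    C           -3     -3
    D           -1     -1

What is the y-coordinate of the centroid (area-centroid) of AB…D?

-41/11

Apply Gauss's area formula. First the cross-terms c_i = x_i·y_{i+1} − x_{i+1}·y_i:
  -16, 3, 0, 2  ⇒  2A = -11, A = -5.5.
Then Σ (y_i + y_{i+1})·c_i = 123, so ȳ = 123 / (6·(-5.5)) = -41/11.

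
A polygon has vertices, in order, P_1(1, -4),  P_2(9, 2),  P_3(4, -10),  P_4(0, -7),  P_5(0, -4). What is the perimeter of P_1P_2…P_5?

32

|P_1P_2| = √((8)² + (6)²) = √100 = 10
|P_2P_3| = √((-5)² + (-12)²) = √169 = 13
|P_3P_4| = √((-4)² + (3)²) = √25 = 5
|P_4P_5| = √((0)² + (3)²) = √9 = 3
|P_5P_1| = √((1)² + (0)²) = √1 = 1
Perimeter = 10 + 13 + 5 + 3 + 1 = 32.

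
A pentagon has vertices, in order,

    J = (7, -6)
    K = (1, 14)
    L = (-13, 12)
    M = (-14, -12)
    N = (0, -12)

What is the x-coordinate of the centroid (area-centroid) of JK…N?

-316/69

Apply Gauss's area formula. First the cross-terms c_i = x_i·y_{i+1} − x_{i+1}·y_i:
  104, 194, 324, 168, 84  ⇒  2A = 874, A = 437.
Then Σ (x_i + x_{i+1})·c_i = -12008, so x̄ = -12008 / (6·437) = -316/69.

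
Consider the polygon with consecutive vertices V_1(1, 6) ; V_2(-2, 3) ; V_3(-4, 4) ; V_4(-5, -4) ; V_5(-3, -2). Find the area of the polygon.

Apply the shoelace (surveyor's) formula: 2A = Σ (x_i·y_{i+1} − x_{i+1}·y_i), indices taken mod 5.
Σ = (15) + (4) + (36) + (-2) + (-16) = 37
Area = |Σ|/2 = 18.5.

18.5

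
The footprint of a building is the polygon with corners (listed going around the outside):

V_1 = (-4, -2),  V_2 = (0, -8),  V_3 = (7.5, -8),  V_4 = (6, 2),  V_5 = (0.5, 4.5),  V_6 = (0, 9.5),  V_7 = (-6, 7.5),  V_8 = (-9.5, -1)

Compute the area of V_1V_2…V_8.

Apply the surveyor's formula: 2A = Σ (x_i·y_{i+1} − x_{i+1}·y_i), indices taken mod 8.
V_1→V_2: (-4)(-8) − (0)(-2) = 32
V_2→V_3: (0)(-8) − (7.5)(-8) = 60
V_3→V_4: (7.5)(2) − (6)(-8) = 63
V_4→V_5: (6)(4.5) − (0.5)(2) = 26
V_5→V_6: (0.5)(9.5) − (0)(4.5) = 4.75
V_6→V_7: (0)(7.5) − (-6)(9.5) = 57
V_7→V_8: (-6)(-1) − (-9.5)(7.5) = 77.25
V_8→V_1: (-9.5)(-2) − (-4)(-1) = 15
Σ = 335
Area = |Σ|/2 = 167.5.

167.5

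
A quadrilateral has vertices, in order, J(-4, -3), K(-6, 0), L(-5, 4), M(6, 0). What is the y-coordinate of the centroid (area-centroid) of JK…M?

Apply the shoelace (surveyor's) formula. First the cross-terms c_i = x_i·y_{i+1} − x_{i+1}·y_i:
  -18, -24, -24, -18  ⇒  2A = -84, A = -42.
Then Σ (y_i + y_{i+1})·c_i = -84, so ȳ = -84 / (6·(-42)) = 1/3.

1/3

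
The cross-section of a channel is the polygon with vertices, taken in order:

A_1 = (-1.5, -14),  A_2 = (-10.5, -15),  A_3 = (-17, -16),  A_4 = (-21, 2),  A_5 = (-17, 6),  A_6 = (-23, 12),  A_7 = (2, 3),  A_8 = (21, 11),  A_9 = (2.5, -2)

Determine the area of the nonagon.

490.5

Apply the shoelace formula: 2A = Σ (x_i·y_{i+1} − x_{i+1}·y_i), indices taken mod 9.
Σ = (-124.5) + (-87) + (-370) + (-92) + (-66) + (-93) + (-41) + (-69.5) + (-38) = -981
Area = |Σ|/2 = 490.5.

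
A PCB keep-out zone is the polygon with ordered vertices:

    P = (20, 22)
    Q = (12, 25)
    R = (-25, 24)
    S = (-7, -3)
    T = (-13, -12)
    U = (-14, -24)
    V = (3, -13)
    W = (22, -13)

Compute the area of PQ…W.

Σ = (236) + (913) + (243) + (45) + (144) + (254) + (247) + (744) = 2826
Area = |Σ|/2 = 1413.

1413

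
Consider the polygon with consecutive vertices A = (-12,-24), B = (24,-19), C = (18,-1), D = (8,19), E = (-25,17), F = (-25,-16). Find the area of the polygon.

Σ = (804) + (318) + (350) + (611) + (825) + (408) = 3316
Area = |Σ|/2 = 1658.

1658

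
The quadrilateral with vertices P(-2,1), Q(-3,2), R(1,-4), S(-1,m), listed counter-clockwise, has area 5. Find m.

Write out the shoelace sum; only the two edges meeting at S involve m:
2·Area = [(1·m − (-1)·(-4)) + ((-1)·1 − (-2)·m)] + 9
       = 3·m + 4 = 10
⇒ m = 2.

2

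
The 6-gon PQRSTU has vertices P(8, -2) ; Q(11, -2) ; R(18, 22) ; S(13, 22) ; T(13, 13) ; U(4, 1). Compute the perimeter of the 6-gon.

62

|PQ| = √((3)² + (0)²) = √9 = 3
|QR| = √((7)² + (24)²) = √625 = 25
|RS| = √((-5)² + (0)²) = √25 = 5
|ST| = √((0)² + (-9)²) = √81 = 9
|TU| = √((-9)² + (-12)²) = √225 = 15
|UP| = √((4)² + (-3)²) = √25 = 5
Perimeter = 3 + 25 + 5 + 9 + 15 + 5 = 62.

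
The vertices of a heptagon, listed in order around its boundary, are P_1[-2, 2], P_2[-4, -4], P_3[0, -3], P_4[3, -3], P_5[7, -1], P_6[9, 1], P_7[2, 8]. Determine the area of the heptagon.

80.5

Apply Gauss's area formula: 2A = Σ (x_i·y_{i+1} − x_{i+1}·y_i), indices taken mod 7.
Σ = (16) + (12) + (9) + (18) + (16) + (70) + (20) = 161
Area = |Σ|/2 = 80.5.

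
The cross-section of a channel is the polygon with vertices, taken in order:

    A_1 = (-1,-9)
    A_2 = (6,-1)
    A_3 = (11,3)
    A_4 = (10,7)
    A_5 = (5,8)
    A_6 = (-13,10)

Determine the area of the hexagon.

228.5

Apply the shoelace (surveyor's) formula: 2A = Σ (x_i·y_{i+1} − x_{i+1}·y_i), indices taken mod 6.
Cross-terms: 55, 29, 47, 45, 154, 127  ⇒  Σ = 457
Area = |Σ|/2 = 228.5.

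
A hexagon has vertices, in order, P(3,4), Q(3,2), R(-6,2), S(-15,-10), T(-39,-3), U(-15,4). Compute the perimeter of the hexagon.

|PQ| = √((0)² + (-2)²) = √4 = 2
|QR| = √((-9)² + (0)²) = √81 = 9
|RS| = √((-9)² + (-12)²) = √225 = 15
|ST| = √((-24)² + (7)²) = √625 = 25
|TU| = √((24)² + (7)²) = √625 = 25
|UP| = √((18)² + (0)²) = √324 = 18
Perimeter = 2 + 9 + 15 + 25 + 25 + 18 = 94.

94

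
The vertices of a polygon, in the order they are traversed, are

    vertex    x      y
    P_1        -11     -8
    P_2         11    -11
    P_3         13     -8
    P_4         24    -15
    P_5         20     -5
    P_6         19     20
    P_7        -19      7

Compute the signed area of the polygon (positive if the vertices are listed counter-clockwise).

839

Cross-terms: 209, 55, -3, 180, 495, 513, 229  ⇒  Σ = 1678
Signed area = Σ/2 = 839 (positive ⇒ counter-clockwise traversal).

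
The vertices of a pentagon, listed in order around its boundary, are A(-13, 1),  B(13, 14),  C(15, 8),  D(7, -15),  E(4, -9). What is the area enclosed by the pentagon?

349

Σ = (-195) + (-106) + (-281) + (-3) + (-113) = -698
Area = |Σ|/2 = 349.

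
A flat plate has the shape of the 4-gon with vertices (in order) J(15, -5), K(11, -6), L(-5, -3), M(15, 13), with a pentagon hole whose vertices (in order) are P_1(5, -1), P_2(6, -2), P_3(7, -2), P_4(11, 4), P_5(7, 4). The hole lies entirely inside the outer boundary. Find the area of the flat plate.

175.5

Outer boundary:
Apply Gauss's area formula: 2A = Σ (x_i·y_{i+1} − x_{i+1}·y_i), indices taken mod 4.
Cross-terms: -35, -63, -20, -270  ⇒  Σ = -388
Area = |Σ|/2 = 194.
Hole:
Σ = (-4) + (2) + (50) + (16) + (-27) = 37
Area = |Σ|/2 = 18.5.
Net area = 194 − 18.5 = 175.5.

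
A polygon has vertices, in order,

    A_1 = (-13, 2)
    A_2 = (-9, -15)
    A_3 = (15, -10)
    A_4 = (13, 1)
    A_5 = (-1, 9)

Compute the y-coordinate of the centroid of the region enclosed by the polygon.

-528/151

Apply Gauss's area formula. First the cross-terms c_i = x_i·y_{i+1} − x_{i+1}·y_i:
  213, 315, 145, 118, 115  ⇒  2A = 906, A = 453.
Then Σ (y_i + y_{i+1})·c_i = -9504, so ȳ = -9504 / (6·453) = -528/151.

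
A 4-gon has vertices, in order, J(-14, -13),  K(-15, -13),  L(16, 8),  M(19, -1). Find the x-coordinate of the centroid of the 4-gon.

Apply the surveyor's formula. First the cross-terms c_i = x_i·y_{i+1} − x_{i+1}·y_i:
  -13, 88, -168, -261  ⇒  2A = -354, A = -177.
Then Σ (x_i + x_{i+1})·c_i = -6720, so x̄ = -6720 / (6·(-177)) = 1120/177.

1120/177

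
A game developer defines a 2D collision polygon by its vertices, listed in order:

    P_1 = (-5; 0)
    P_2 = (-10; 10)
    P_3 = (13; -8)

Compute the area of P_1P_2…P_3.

Apply the shoelace formula: 2A = Σ (x_i·y_{i+1} − x_{i+1}·y_i), indices taken mod 3.
Cross-terms: -50, -50, -40  ⇒  Σ = -140
Area = |Σ|/2 = 70.

70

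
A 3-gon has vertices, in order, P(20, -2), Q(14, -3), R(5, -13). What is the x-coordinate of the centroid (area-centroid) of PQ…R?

13

Apply the surveyor's formula. First the cross-terms c_i = x_i·y_{i+1} − x_{i+1}·y_i:
  -32, -167, 250  ⇒  2A = 51, A = 25.5.
Then Σ (x_i + x_{i+1})·c_i = 1989, so x̄ = 1989 / (6·25.5) = 13.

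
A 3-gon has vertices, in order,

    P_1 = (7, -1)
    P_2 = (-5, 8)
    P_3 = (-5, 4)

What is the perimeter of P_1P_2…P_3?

32

|P_1P_2| = √((-12)² + (9)²) = √225 = 15
|P_2P_3| = √((0)² + (-4)²) = √16 = 4
|P_3P_1| = √((12)² + (-5)²) = √169 = 13
Perimeter = 15 + 4 + 13 = 32.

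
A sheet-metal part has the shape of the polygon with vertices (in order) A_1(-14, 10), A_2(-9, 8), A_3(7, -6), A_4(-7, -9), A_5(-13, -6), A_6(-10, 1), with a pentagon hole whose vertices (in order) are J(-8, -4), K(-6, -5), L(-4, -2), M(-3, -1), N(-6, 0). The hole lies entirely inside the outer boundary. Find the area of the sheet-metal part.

Outer boundary:
Apply the surveyor's formula: 2A = Σ (x_i·y_{i+1} − x_{i+1}·y_i), indices taken mod 6.
Cross-terms: -22, -2, -105, -75, -73, -86  ⇒  Σ = -363
Area = |Σ|/2 = 181.5.
Hole:
Apply Gauss's area formula: 2A = Σ (x_i·y_{i+1} − x_{i+1}·y_i), indices taken mod 5.
Cross-terms: 16, -8, -2, -6, 24  ⇒  Σ = 24
Area = |Σ|/2 = 12.
Net area = 181.5 − 12 = 169.5.

169.5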